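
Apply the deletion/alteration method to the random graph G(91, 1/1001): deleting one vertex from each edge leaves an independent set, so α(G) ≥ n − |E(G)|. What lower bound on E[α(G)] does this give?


E[|E(G)|] = C(91, 2)·p = 4095 · (1/1001) = 45/11.
E[α(G)] ≥ n − E[|E(G)|] = 91 − 45/11 = 956/11.
Numerically: ≈ 86.9091.
(This is only a lower bound; the true E[α(G)] may be larger.)

E[α(G)] ≥ 956/11 ≈ 86.9091.


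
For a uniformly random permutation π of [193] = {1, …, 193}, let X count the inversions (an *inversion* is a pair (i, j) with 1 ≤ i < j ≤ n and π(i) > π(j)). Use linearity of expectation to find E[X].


Write X = Σ X_I over the C(193, 2) = 18528 pairs i < j, with X_I the indicator of one inversion.
There are 18528 indicators.
For each fixed pair i < j, the values π(i) and π(j) are two distinct elements of {1, …, 193} in uniformly random order; by symmetry P[π(i) > π(j)] = 1/2.
By linearity: E[X] = 18528 · (1/2) = C(193, 2) · (1/2) = 18528/2 = 9264 ≈ 9264.000000.

E[X] = 9264 = 9264.000000.


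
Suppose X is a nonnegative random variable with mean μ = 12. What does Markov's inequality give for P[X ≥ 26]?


μ = E[X] = 12, a = 26.
Markov: P[X ≥ 26] ≤ μ/a = (12)/26 = 6/13.
Numerically: ≈ 0.4615.
(Since a = 26 > μ = 12.0000, the bound 6/13 is < 1 and informative.)

P[X ≥ 26] ≤ 6/13 ≈ 0.4615.


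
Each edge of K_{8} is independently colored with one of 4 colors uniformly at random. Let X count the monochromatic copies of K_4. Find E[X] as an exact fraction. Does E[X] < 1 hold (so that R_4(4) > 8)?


E[X] = C(8, 4) · 4^{1 − 6} = 70 · 4^{−5} = 70/1024.
As a reduced fraction: E[X] = 35/512 ≈ 0.0683594.
Is E[X] < 1? YES.
Since E[X] < 1, there exists a 4-coloring of K_{8} with no monochromatic K_4; hence R_4(4) > 8.

E[X] = 35/512 ≈ 0.0683594; E[X] < 1, so R_4(4) > 8.


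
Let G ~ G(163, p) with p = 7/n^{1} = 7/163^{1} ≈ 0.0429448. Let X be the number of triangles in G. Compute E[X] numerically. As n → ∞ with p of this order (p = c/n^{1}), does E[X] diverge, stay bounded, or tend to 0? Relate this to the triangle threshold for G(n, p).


Number of potential triangles: C(163, 3) = 708561.
Each occurs with probability p³ ≈ (0.0429448)³ ≈ 7.92011170e-05.
By linearity: E[X] = C(163, 3)·p³ ≈ 708561 · 7.92011170e-05 ≈ 56.118823.
Here α = 1, so p = 7/n is exactly at the triangle threshold p ~ 1/n. Asymptotically E[X] → c³/6 = 7³/6 = 343/6 ≈ 57.166667, a bounded constant. In this regime the triangle count is asymptotically Poisson(c³/6).

E[X] ≈ 56.118823; in regime p = Θ(1/n^{1}) E[X] stays bounded (at the triangle threshold p ~ 1/n).


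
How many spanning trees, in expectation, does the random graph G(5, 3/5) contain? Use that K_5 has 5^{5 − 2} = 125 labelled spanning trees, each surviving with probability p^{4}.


K_5 has 5^{5 − 2} = 125 labelled spanning trees.
For each such spanning tree H, let X_H = 1 if all 4 edges of H are present in G. Then P[X_H = 1] = p^{4} = (3/5)^{4} = 81/625.
Summing the indicators: E[X] = Σ_H E[X_H] = 125 · p^{4} = 125 · 81/625 = 81/5.
Numerically: E[X] ≈ 16.2.

E[X] = 125 · (3/5)^{4} = 81/5 ≈ 16.2.


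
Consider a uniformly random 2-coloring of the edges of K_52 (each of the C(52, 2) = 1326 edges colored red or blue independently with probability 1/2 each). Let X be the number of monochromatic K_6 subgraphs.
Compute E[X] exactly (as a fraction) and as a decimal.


Let X = Σ_S X_S over the C(52, 6) = 20358520 subsets S of size 6, where X_S = 1 if the K_6 on S is monochromatic.
For a fixed S, the K_6 on S has C(6, 2) = 15 edges. P[all 15 edges red] = (1/2)^15, and likewise for blue, so P[monochromatic] = 2·(1/2)^15 = 2^{1 − 15} = 1/16384.
By linearity: E[X] = C(52, 6) · 2^{1 − 15} = 20358520 · 1/16384 = 2544815/2048.
Numerically: E[X] ≈ 1242.585449.

E[X] = C(52,6)·2^(1−C(6,2)) = 2544815/2048 ≈ 1242.585449.


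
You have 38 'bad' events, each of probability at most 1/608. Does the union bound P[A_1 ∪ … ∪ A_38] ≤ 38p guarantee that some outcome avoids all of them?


Union bound: P[∪_{i=1}^{38} A_i] ≤ Σ_i P[A_i] ≤ 38·p = 38·(1/608) = 1/16.
Numerically: 1/16 ≈ 0.06250.
Is 1/16 < 1? YES.
Since P[∪ A_i] ≤ 1/16 < 1, the complement has P[∩ A_i^c] ≥ 1 − 1/16 = 15/16 > 0, so some outcome avoids every A_i.

38·p = 1/16 ≈ 0.06250; existence CERTIFIED by the union bound.


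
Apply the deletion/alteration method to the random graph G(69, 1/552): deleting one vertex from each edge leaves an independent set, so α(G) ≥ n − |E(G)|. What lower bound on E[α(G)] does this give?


E[|E(G)|] = C(69, 2)·p = 2346 · (1/552) = 17/4.
E[α(G)] ≥ n − E[|E(G)|] = 69 − 17/4 = 259/4.
Numerically: ≈ 64.750.
(This is only a lower bound; the true E[α(G)] may be larger.)

E[α(G)] ≥ 259/4 ≈ 64.750.


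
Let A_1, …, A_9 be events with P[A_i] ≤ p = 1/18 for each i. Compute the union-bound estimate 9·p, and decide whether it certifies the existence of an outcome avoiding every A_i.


Union bound: P[∪_{i=1}^{9} A_i] ≤ Σ_i P[A_i] ≤ 9·p = 9·(1/18) = 1/2.
Numerically: 1/2 ≈ 0.500000.
Is 1/2 < 1? YES.
Since P[∪ A_i] ≤ 1/2 < 1, the complement has P[∩ A_i^c] ≥ 1 − 1/2 = 1/2 > 0, so some outcome avoids every A_i.

9·p = 1/2 ≈ 0.500000; existence CERTIFIED by the union bound.


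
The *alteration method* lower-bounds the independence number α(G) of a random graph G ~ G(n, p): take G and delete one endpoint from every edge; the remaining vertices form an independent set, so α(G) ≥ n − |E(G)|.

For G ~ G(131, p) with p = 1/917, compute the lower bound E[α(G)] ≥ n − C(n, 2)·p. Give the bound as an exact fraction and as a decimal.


E[|E(G)|] = C(131, 2)·p = 8515 · (1/917) = 65/7.
E[α(G)] ≥ n − E[|E(G)|] = 131 − 65/7 = 852/7.
Numerically: ≈ 121.714286.
(This is only a lower bound; the true E[α(G)] may be larger.)

E[α(G)] ≥ 852/7 ≈ 121.714286.


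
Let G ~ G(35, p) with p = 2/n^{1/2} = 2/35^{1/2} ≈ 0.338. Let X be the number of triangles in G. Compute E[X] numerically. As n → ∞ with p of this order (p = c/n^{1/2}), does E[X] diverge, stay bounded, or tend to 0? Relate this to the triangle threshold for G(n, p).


Number of potential triangles: C(35, 3) = 6545.
Each occurs with probability p³ ≈ (0.338)³ ≈ 3.86356e-02.
By linearity: E[X] = C(35, 3)·p³ ≈ 6545 · 3.86356e-02 ≈ 252.870.
Since α = 1/2 < 1, p = c/n^{1/2} ≫ 1/n is above the triangle threshold p ~ 1/n. Asymptotically E[X] ~ (c³/6)·n^{3(1−α)} = (2³/6)·n^{1.5} → ∞; triangles are abundant w.h.p.

E[X] ≈ 252.870; in regime p = Θ(1/n^{1/2}) E[X] diverges (above the triangle threshold p ~ 1/n).


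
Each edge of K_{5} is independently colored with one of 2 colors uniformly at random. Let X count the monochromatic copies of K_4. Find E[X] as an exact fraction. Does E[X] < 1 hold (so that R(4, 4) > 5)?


E[X] = C(5, 4) · 2^{1 − 6} = 5 · 2^{−5} = 5/32.
As a reduced fraction: E[X] = 5/32 ≈ 0.156250.
Is E[X] < 1? YES.
Since E[X] < 1, there exists a 2-coloring of K_{5} with no monochromatic K_4; hence R(4, 4) > 5.

E[X] = 5/32 ≈ 0.156250; E[X] < 1, so R(4, 4) > 5.


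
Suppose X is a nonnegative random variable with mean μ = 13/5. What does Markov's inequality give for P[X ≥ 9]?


μ = E[X] = 13/5, a = 9.
Markov: P[X ≥ 9] ≤ μ/a = (13/5)/9 = 13/45.
Numerically: ≈ 0.288889.
(Since a = 9 > μ = 2.600000, the bound 13/45 is < 1 and informative.)

P[X ≥ 9] ≤ 13/45 ≈ 0.288889.


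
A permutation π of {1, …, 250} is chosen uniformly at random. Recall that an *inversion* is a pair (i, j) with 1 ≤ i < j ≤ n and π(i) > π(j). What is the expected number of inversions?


Write X = Σ X_I over the C(250, 2) = 31125 pairs i < j, with X_I the indicator of one inversion.
There are 31125 indicators.
For each fixed pair i < j, the values π(i) and π(j) are two distinct elements of {1, …, 250} in uniformly random order; by symmetry P[π(i) > π(j)] = 1/2.
By linearity: E[X] = 31125 · (1/2) = C(250, 2) · (1/2) = 31125/2 = 31125/2 ≈ 15562.50000.

E[X] = 31125/2 = 15562.50000.


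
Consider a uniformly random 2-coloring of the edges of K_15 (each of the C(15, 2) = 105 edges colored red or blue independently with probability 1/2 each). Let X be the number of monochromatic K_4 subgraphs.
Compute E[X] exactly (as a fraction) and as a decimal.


Let X = Σ_S X_S over the C(15, 4) = 1365 subsets S of size 4, where X_S = 1 if the K_4 on S is monochromatic.
For a fixed S, the K_4 on S has C(4, 2) = 6 edges. P[all 6 edges red] = (1/2)^6, and likewise for blue, so P[monochromatic] = 2·(1/2)^6 = 2^{1 − 6} = 1/32.
Summing: E[X] = C(15, 4) · 2^{1 − 6} = 1365 · 1/32 = 1365/32.
Numerically: E[X] ≈ 42.6562.

E[X] = C(15,4)·2^(1−C(4,2)) = 1365/32 ≈ 42.6562.


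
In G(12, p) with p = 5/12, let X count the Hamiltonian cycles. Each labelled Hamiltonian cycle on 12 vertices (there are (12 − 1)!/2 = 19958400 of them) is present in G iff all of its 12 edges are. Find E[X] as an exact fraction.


K_12 has (12 − 1)!/2 = 19958400 labelled Hamiltonian cycles.
For each such Hamiltonian cycle H, let X_H = 1 if all 12 edges of H are present in G. Then P[X_H = 1] = p^{12} = (5/12)^{12} = 244140625/8916100448256.
By linearity of expectation: E[X] = Σ_H E[X_H] = 19958400 · p^{12} = 19958400 · 244140625/8916100448256 = 469970703125/859963392.
Numerically: E[X] ≈ 547.

E[X] = 19958400 · (5/12)^{12} = 469970703125/859963392 ≈ 547.


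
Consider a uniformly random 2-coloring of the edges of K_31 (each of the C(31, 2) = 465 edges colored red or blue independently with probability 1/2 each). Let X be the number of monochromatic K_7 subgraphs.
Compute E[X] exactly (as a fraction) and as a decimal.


Let X = Σ_S X_S over the C(31, 7) = 2629575 subsets S of size 7, where X_S = 1 if the K_7 on S is monochromatic.
For a fixed S, the K_7 on S has C(7, 2) = 21 edges. P[all 21 edges red] = (1/2)^21, and likewise for blue, so P[monochromatic] = 2·(1/2)^21 = 2^{1 − 21} = 1/1048576.
By linearity of expectation: E[X] = C(31, 7) · 2^{1 − 21} = 2629575 · 1/1048576 = 2629575/1048576.
Numerically: E[X] ≈ 2.50776.

E[X] = C(31,7)·2^(1−C(7,2)) = 2629575/1048576 ≈ 2.50776.


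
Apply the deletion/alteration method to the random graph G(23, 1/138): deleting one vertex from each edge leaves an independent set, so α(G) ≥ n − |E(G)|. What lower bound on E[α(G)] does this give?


E[|E(G)|] = C(23, 2)·p = 253 · (1/138) = 11/6.
E[α(G)] ≥ n − E[|E(G)|] = 23 − 11/6 = 127/6.
Numerically: ≈ 21.167.
(This is only a lower bound; the true E[α(G)] may be larger.)

E[α(G)] ≥ 127/6 ≈ 21.167.


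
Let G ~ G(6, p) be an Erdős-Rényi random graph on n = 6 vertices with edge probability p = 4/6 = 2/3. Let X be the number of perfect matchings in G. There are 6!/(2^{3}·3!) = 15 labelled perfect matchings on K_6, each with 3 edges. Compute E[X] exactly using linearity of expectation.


K_6 has 6!/(2^{3}·3!) = 15 labelled perfect matchings.
For each such perfect matching H, let X_H = 1 if all 3 edges of H are present in G. Then P[X_H = 1] = p^{3} = (2/3)^{3} = 8/27.
By linearity of expectation: E[X] = Σ_H E[X_H] = 15 · p^{3} = 15 · 8/27 = 40/9.
Numerically: E[X] ≈ 4.44.

E[X] = 15 · (2/3)^{3} = 40/9 ≈ 4.44.


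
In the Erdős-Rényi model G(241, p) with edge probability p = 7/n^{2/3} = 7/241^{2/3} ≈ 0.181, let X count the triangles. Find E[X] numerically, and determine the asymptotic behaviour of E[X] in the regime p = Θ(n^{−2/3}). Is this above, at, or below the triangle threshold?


Number of potential triangles: C(241, 3) = 2303960.
Each occurs with probability p³ ≈ (0.181)³ ≈ 5.90555e-03.
By linearity: E[X] = C(241, 3)·p³ ≈ 2303960 · 5.90555e-03 ≈ 13606.141.
Since α = 2/3 < 1, p = c/n^{2/3} ≫ 1/n is above the triangle threshold p ~ 1/n. Asymptotically E[X] ~ (c³/6)·n^{3(1−α)} = (7³/6)·n^{1} → ∞; triangles are abundant w.h.p.

E[X] ≈ 13606.141; in regime p = Θ(1/n^{2/3}) E[X] diverges (above the triangle threshold p ~ 1/n).


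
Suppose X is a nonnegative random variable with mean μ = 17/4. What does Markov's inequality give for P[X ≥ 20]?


μ = E[X] = 17/4, a = 20.
Markov: P[X ≥ 20] ≤ μ/a = (17/4)/20 = 17/80.
Numerically: ≈ 0.21250.
(Since a = 20 > μ = 4.25000, the bound 17/80 is < 1 and informative.)

P[X ≥ 20] ≤ 17/80 ≈ 0.21250.


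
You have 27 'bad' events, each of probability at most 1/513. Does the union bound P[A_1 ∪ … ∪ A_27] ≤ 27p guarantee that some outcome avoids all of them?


Union bound: P[∪_{i=1}^{27} A_i] ≤ Σ_i P[A_i] ≤ 27·p = 27·(1/513) = 1/19.
Numerically: 1/19 ≈ 0.0526316.
Is 1/19 < 1? YES.
Since P[∪ A_i] ≤ 1/19 < 1, the complement has P[∩ A_i^c] ≥ 1 − 1/19 = 18/19 > 0, so some outcome avoids every A_i.

27·p = 1/19 ≈ 0.0526316; existence CERTIFIED by the union bound.


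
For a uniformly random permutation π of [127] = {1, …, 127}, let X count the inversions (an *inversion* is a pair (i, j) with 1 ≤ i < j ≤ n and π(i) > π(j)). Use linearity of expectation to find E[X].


Write X = Σ X_I over the C(127, 2) = 8001 pairs i < j, with X_I the indicator of one inversion.
There are 8001 indicators.
For each fixed pair i < j, the values π(i) and π(j) are two distinct elements of {1, …, 127} in uniformly random order; by symmetry P[π(i) > π(j)] = 1/2.
By linearity: E[X] = 8001 · (1/2) = C(127, 2) · (1/2) = 8001/2 = 8001/2 ≈ 4000.500.

E[X] = 8001/2 = 4000.500.


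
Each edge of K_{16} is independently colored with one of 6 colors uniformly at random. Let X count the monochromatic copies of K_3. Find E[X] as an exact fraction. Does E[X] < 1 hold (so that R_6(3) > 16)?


E[X] = C(16, 3) · 6^{1 − 3} = 560 · 6^{−2} = 560/36.
As a reduced fraction: E[X] = 140/9 ≈ 15.5556.
Is E[X] < 1? NO.
Since E[X] ≥ 1, the first-moment bound is inconclusive at n = 16; it does NOT by itself certify R_6(3) > 16.

E[X] = 140/9 ≈ 15.5556; E[X] ≥ 1; first-moment method inconclusive here.


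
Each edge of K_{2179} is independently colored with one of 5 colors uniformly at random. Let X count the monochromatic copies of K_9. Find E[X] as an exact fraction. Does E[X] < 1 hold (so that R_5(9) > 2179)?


E[X] = C(2179, 9) · 5^{1 − 36} = 3001701930880099538508560 · 5^{−35} = 3001701930880099538508560/2910383045673370361328125.
As a reduced fraction: E[X] = 600340386176019907701712/582076609134674072265625 ≈ 1.031.
Is E[X] < 1? NO.
Since E[X] ≥ 1, the first-moment bound is inconclusive at n = 2179; it does NOT by itself certify R_5(9) > 2179.

E[X] = 600340386176019907701712/582076609134674072265625 ≈ 1.031; E[X] ≥ 1; first-moment method inconclusive here.


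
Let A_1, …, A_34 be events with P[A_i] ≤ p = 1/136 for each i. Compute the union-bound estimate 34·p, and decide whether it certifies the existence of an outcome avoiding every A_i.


Union bound: P[∪_{i=1}^{34} A_i] ≤ Σ_i P[A_i] ≤ 34·p = 34·(1/136) = 1/4.
Numerically: 1/4 ≈ 0.250.
Is 1/4 < 1? YES.
Since P[∪ A_i] ≤ 1/4 < 1, the complement has P[∩ A_i^c] ≥ 1 − 1/4 = 3/4 > 0, so some outcome avoids every A_i.

34·p = 1/4 ≈ 0.250; existence CERTIFIED by the union bound.


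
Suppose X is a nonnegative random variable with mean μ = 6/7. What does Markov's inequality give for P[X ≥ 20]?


μ = E[X] = 6/7, a = 20.
Markov: P[X ≥ 20] ≤ μ/a = (6/7)/20 = 3/70.
Numerically: ≈ 0.043.
(Since a = 20 > μ = 0.857, the bound 3/70 is < 1 and informative.)

P[X ≥ 20] ≤ 3/70 ≈ 0.043.


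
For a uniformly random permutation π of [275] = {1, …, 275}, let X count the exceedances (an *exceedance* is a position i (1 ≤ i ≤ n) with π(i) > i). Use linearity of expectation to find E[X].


Write X = Σ_{i=1}^{275} X_i, where X_i = 1_{π(i) > i}.
For each fixed i, π(i) is uniform over {1, …, 275} (marginal of a uniform permutation), so P[π(i) > i] = (n − i)/n. Summing: Σ_{i=1}^{275} (n − i)/n = (0 + 1 + … + 274)/275 = 275(275 − 1)/(2·275) = (275 − 1)/2.
Hence E[X] = Σ_{i=1}^{275} (275 − i)/275 = 137 ≈ 137.00000.

E[X] = 137 = 137.00000.


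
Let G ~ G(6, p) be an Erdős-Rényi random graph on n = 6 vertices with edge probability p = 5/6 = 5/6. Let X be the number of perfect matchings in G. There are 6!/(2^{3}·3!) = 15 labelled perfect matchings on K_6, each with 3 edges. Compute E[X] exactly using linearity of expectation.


K_6 has 6!/(2^{3}·3!) = 15 labelled perfect matchings.
For each such perfect matching H, let X_H = 1 if all 3 edges of H are present in G. Then P[X_H = 1] = p^{3} = (5/6)^{3} = 125/216.
Summing the indicators: E[X] = Σ_H E[X_H] = 15 · p^{3} = 15 · 125/216 = 625/72.
Numerically: E[X] ≈ 8.68.

E[X] = 15 · (5/6)^{3} = 625/72 ≈ 8.68.


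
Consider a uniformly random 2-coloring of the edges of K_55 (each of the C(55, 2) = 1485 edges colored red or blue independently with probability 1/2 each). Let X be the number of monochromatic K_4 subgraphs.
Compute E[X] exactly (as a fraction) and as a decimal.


Let X = Σ_S X_S over the C(55, 4) = 341055 subsets S of size 4, where X_S = 1 if the K_4 on S is monochromatic.
For a fixed S, the K_4 on S has C(4, 2) = 6 edges. P[all 6 edges red] = (1/2)^6, and likewise for blue, so P[monochromatic] = 2·(1/2)^6 = 2^{1 − 6} = 1/32.
By linearity of expectation: E[X] = C(55, 4) · 2^{1 − 6} = 341055 · 1/32 = 341055/32.
Numerically: E[X] ≈ 10657.96875.

E[X] = C(55,4)·2^(1−C(4,2)) = 341055/32 ≈ 10657.96875.


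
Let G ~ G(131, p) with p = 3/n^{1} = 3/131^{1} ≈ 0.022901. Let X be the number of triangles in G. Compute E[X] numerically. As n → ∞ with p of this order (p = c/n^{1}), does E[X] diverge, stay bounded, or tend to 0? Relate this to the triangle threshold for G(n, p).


Number of potential triangles: C(131, 3) = 366145.
Each occurs with probability p³ ≈ (0.022901)³ ≈ 1.2010190e-05.
By linearity: E[X] = C(131, 3)·p³ ≈ 366145 · 1.2010190e-05 ≈ 4.39747.
Here α = 1, so p = 3/n is exactly at the triangle threshold p ~ 1/n. Asymptotically E[X] → c³/6 = 3³/6 = 9/2 ≈ 4.50000, a bounded constant. In this regime the triangle count is asymptotically Poisson(c³/6).

E[X] ≈ 4.39747; in regime p = Θ(1/n^{1}) E[X] stays bounded (at the triangle threshold p ~ 1/n).


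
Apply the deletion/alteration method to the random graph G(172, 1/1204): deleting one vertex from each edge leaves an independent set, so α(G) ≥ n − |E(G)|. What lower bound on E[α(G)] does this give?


E[|E(G)|] = C(172, 2)·p = 14706 · (1/1204) = 171/14.
E[α(G)] ≥ n − E[|E(G)|] = 172 − 171/14 = 2237/14.
Numerically: ≈ 159.78571.
(This is only a lower bound; the true E[α(G)] may be larger.)

E[α(G)] ≥ 2237/14 ≈ 159.78571.


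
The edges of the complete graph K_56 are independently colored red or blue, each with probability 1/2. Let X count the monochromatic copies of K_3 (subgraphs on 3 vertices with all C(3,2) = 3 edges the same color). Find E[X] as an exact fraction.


Let X = Σ_S X_S over the C(56, 3) = 27720 subsets S of size 3, where X_S = 1 if the K_3 on S is monochromatic.
For a fixed S, the K_3 on S has C(3, 2) = 3 edges. P[all 3 edges red] = (1/2)^3, and likewise for blue, so P[monochromatic] = 2·(1/2)^3 = 2^{1 − 3} = 1/4.
Summing: E[X] = C(56, 3) · 2^{1 − 3} = 27720 · 1/4 = 6930.
Numerically: E[X] ≈ 6930.0000.

E[X] = C(56,3)·2^(1−C(3,2)) = 6930 ≈ 6930.0000.


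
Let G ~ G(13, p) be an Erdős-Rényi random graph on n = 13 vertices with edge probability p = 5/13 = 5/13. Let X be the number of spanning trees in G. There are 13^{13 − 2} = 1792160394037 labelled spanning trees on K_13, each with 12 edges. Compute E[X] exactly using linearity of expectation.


K_13 has 13^{13 − 2} = 1792160394037 labelled spanning trees.
For each such spanning tree H, let X_H = 1 if all 12 edges of H are present in G. Then P[X_H = 1] = p^{12} = (5/13)^{12} = 244140625/23298085122481.
By linearity of expectation: E[X] = Σ_H E[X_H] = 1792160394037 · p^{12} = 1792160394037 · 244140625/23298085122481 = 244140625/13.
Numerically: E[X] ≈ 1.878e+07.

E[X] = 1792160394037 · (5/13)^{12} = 244140625/13 ≈ 1.878e+07.


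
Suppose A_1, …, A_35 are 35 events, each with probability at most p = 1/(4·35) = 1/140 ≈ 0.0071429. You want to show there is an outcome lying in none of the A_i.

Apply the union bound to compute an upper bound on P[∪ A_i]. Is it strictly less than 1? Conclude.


Union bound: P[∪_{i=1}^{35} A_i] ≤ Σ_i P[A_i] ≤ 35·p = 35·(1/140) = 1/4.
Numerically: 1/4 ≈ 0.2500000.
Is 1/4 < 1? YES.
Since P[∪ A_i] ≤ 1/4 < 1, the complement has P[∩ A_i^c] ≥ 1 − 1/4 = 3/4 > 0, so some outcome avoids every A_i.

35·p = 1/4 ≈ 0.2500000; existence CERTIFIED by the union bound.


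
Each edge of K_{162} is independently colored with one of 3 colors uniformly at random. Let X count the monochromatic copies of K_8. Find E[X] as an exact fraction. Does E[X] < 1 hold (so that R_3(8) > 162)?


E[X] = C(162, 8) · 3^{1 − 28} = 9870758125020 · 3^{−27} = 9870758125020/7625597484987.
As a reduced fraction: E[X] = 121861211420/94143178827 ≈ 1.29442.
Is E[X] < 1? NO.
Since E[X] ≥ 1, the first-moment bound is inconclusive at n = 162; it does NOT by itself certify R_3(8) > 162.

E[X] = 121861211420/94143178827 ≈ 1.29442; E[X] ≥ 1; first-moment method inconclusive here.


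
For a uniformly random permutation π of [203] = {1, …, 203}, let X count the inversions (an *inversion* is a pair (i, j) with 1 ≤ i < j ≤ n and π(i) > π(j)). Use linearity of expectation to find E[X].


Write X = Σ X_I over the C(203, 2) = 20503 pairs i < j, with X_I the indicator of one inversion.
There are 20503 indicators.
For each fixed pair i < j, the values π(i) and π(j) are two distinct elements of {1, …, 203} in uniformly random order; by symmetry P[π(i) > π(j)] = 1/2.
By linearity: E[X] = 20503 · (1/2) = C(203, 2) · (1/2) = 20503/2 = 20503/2 ≈ 10251.500.

E[X] = 20503/2 = 10251.500.


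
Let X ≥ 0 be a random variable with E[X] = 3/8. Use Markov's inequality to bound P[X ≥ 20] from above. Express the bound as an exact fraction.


μ = E[X] = 3/8, a = 20.
Markov: P[X ≥ 20] ≤ μ/a = (3/8)/20 = 3/160.
Numerically: ≈ 0.019.
(Since a = 20 > μ = 0.375, the bound 3/160 is < 1 and informative.)

P[X ≥ 20] ≤ 3/160 ≈ 0.019.


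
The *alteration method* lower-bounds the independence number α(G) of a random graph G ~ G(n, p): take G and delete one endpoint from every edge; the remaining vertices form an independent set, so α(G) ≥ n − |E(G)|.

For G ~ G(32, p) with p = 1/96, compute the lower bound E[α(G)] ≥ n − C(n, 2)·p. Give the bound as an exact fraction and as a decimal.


E[|E(G)|] = C(32, 2)·p = 496 · (1/96) = 31/6.
E[α(G)] ≥ n − E[|E(G)|] = 32 − 31/6 = 161/6.
Numerically: ≈ 26.833.
(This is only a lower bound; the true E[α(G)] may be larger.)

E[α(G)] ≥ 161/6 ≈ 26.833.


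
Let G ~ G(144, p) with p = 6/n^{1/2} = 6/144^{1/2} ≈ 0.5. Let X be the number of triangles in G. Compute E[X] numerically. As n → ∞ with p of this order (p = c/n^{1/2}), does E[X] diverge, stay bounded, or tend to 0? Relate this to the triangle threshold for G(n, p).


Number of potential triangles: C(144, 3) = 487344.
Each occurs with probability p³ ≈ (0.5)³ ≈ 1.25000e-01.
By linearity: E[X] = C(144, 3)·p³ ≈ 487344 · 1.25000e-01 ≈ 60918.000.
Since α = 1/2 < 1, p = c/n^{1/2} ≫ 1/n is above the triangle threshold p ~ 1/n. Asymptotically E[X] ~ (c³/6)·n^{3(1−α)} = (6³/6)·n^{1.5} → ∞; triangles are abundant w.h.p.

E[X] ≈ 60918.000; in regime p = Θ(1/n^{1/2}) E[X] diverges (above the triangle threshold p ~ 1/n).


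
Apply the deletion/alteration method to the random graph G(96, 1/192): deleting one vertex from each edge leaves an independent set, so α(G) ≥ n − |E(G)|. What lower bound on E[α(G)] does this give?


E[|E(G)|] = C(96, 2)·p = 4560 · (1/192) = 95/4.
E[α(G)] ≥ n − E[|E(G)|] = 96 − 95/4 = 289/4.
Numerically: ≈ 72.25000.
(This is only a lower bound; the true E[α(G)] may be larger.)

E[α(G)] ≥ 289/4 ≈ 72.25000.


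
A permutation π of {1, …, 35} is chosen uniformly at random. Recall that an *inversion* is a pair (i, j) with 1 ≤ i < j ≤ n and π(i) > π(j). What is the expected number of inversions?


Write X = Σ X_I over the C(35, 2) = 595 pairs i < j, with X_I the indicator of one inversion.
There are 595 indicators.
For each fixed pair i < j, the values π(i) and π(j) are two distinct elements of {1, …, 35} in uniformly random order; by symmetry P[π(i) > π(j)] = 1/2.
By linearity: E[X] = 595 · (1/2) = C(35, 2) · (1/2) = 595/2 = 595/2 ≈ 297.500.

E[X] = 595/2 = 297.500.


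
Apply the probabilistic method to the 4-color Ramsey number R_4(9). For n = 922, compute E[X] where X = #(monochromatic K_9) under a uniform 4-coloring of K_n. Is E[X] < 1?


E[X] = C(922, 9) · 4^{1 − 36} = 1275867683890227543270 · 4^{−35} = 1275867683890227543270/1180591620717411303424.
As a reduced fraction: E[X] = 637933841945113771635/590295810358705651712 ≈ 1.081.
Is E[X] < 1? NO.
Since E[X] ≥ 1, the first-moment bound is inconclusive at n = 922; it does NOT by itself certify R_4(9) > 922.

E[X] = 637933841945113771635/590295810358705651712 ≈ 1.081; E[X] ≥ 1; first-moment method inconclusive here.


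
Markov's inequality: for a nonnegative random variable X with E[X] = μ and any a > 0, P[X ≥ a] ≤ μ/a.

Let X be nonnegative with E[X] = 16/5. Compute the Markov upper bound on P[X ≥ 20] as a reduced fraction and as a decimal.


μ = E[X] = 16/5, a = 20.
Markov: P[X ≥ 20] ≤ μ/a = (16/5)/20 = 4/25.
Numerically: ≈ 0.160.
(Since a = 20 > μ = 3.200, the bound 4/25 is < 1 and informative.)

P[X ≥ 20] ≤ 4/25 ≈ 0.160.


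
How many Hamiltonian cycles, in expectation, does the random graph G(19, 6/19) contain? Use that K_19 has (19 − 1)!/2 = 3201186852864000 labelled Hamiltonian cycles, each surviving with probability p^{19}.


K_19 has (19 − 1)!/2 = 3201186852864000 labelled Hamiltonian cycles.
For each such Hamiltonian cycle H, let X_H = 1 if all 19 edges of H are present in G. Then P[X_H = 1] = p^{19} = (6/19)^{19} = 609359740010496/1978419655660313589123979.
By linearity of expectation: E[X] = Σ_H E[X_H] = 3201186852864000 · p^{19} = 3201186852864000 · 609359740010496/1978419655660313589123979 = 1950674388386224952567660544000/1978419655660313589123979.
Numerically: E[X] ≈ 9.8598e+05.

E[X] = 3201186852864000 · (6/19)^{19} = 1950674388386224952567660544000/1978419655660313589123979 ≈ 9.8598e+05.


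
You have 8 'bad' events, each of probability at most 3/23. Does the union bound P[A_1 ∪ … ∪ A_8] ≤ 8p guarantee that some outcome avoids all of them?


Union bound: P[∪_{i=1}^{8} A_i] ≤ Σ_i P[A_i] ≤ 8·p = 8·(3/23) = 24/23.
Numerically: 24/23 ≈ 1.043478.
Is 24/23 < 1? NO.
Since the bound 24/23 is ≥ 1, the union bound is uninformative here; it does NOT by itself certify existence.

8·p = 24/23 ≈ 1.043478; existence NOT certified by the union bound.


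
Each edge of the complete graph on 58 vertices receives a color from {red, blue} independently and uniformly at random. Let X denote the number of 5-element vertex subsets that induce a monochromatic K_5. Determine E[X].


Let X = Σ_S X_S over the C(58, 5) = 4582116 subsets S of size 5, where X_S = 1 if the K_5 on S is monochromatic.
For a fixed S, the K_5 on S has C(5, 2) = 10 edges. P[all 10 edges red] = (1/2)^10, and likewise for blue, so P[monochromatic] = 2·(1/2)^10 = 2^{1 − 10} = 1/512.
By linearity of expectation: E[X] = C(58, 5) · 2^{1 − 10} = 4582116 · 1/512 = 1145529/128.
Numerically: E[X] ≈ 8949.44531.

E[X] = C(58,5)·2^(1−C(5,2)) = 1145529/128 ≈ 8949.44531.


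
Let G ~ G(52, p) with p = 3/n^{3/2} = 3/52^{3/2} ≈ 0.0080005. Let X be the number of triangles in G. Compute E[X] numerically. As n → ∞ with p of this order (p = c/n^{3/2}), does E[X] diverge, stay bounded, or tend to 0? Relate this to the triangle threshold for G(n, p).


Number of potential triangles: C(52, 3) = 22100.
Each occurs with probability p³ ≈ (0.0080005)³ ≈ 5.1209286e-07.
By linearity: E[X] = C(52, 3)·p³ ≈ 22100 · 5.1209286e-07 ≈ 0.01132.
Since α = 3/2 > 1, p = c/n^{3/2} = o(1/n) is below the triangle threshold p ~ 1/n. Asymptotically E[X] ~ (c³/6)·n^{3(1−α)} = (3³/6)·n^{-1.5} → 0, so by Markov's inequality G has no triangles w.h.p.

E[X] ≈ 0.01132; in regime p = Θ(1/n^{3/2}) E[X] tends to 0 (below the triangle threshold p ~ 1/n).


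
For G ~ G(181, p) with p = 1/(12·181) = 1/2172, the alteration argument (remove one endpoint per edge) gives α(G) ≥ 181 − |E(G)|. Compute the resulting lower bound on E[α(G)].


E[|E(G)|] = C(181, 2)·p = 16290 · (1/2172) = 15/2.
E[α(G)] ≥ n − E[|E(G)|] = 181 − 15/2 = 347/2.
Numerically: ≈ 173.500000.
(This is only a lower bound; the true E[α(G)] may be larger.)

E[α(G)] ≥ 347/2 ≈ 173.500000.


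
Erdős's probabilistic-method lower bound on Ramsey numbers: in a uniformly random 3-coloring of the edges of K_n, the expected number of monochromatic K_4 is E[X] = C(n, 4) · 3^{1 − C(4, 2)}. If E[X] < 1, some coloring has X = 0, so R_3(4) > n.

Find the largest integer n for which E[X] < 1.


We need C(n, 4) · 3^{1 − 6} < 1, i.e. C(n, 4) < 3^{6 − 1} = 243.
Check values of n near the boundary:
  n = 9: C(9, 4) = 126; 126 < 243? YES
  n = 10: C(10, 4) = 210; 210 < 243? YES
  n = 11: C(11, 4) = 330; 330 < 243? NO
  n = 12: C(12, 4) = 495; 495 < 243? NO
The largest n with C(n, 4) < 243 is n = 10 (where E[X] = 70/81 ≈ 0.864198). Hence R_3(4) > 10, i.e. R_3(4) ≥ 11.

Largest n = 10; hence R_3(4) > 10.


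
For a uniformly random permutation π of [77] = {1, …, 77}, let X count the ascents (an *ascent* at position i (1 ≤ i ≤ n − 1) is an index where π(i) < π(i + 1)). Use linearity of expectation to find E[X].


Write X = Σ X_I over i = 1, …, 76, with X_I the indicator of one ascent.
There are 76 indicators.
For each fixed i, the pair (π(i), π(i+1)) is a uniformly random ordered pair of distinct values from {1, …, 77}; by symmetry P[π(i) < π(i+1)] = 1/2.
By linearity: E[X] = 76 · (1/2) = (77 − 1) · (1/2) = 38 ≈ 38.000.

E[X] = 38 = 38.000.


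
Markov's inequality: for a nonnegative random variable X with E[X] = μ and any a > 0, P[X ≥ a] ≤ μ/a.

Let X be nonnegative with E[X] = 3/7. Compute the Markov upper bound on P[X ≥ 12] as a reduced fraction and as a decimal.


μ = E[X] = 3/7, a = 12.
Markov: P[X ≥ 12] ≤ μ/a = (3/7)/12 = 1/28.
Numerically: ≈ 0.036.
(Since a = 12 > μ = 0.429, the bound 1/28 is < 1 and informative.)

P[X ≥ 12] ≤ 1/28 ≈ 0.036.


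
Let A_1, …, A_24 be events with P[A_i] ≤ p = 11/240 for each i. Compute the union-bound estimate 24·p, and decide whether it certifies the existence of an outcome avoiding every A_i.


Union bound: P[∪_{i=1}^{24} A_i] ≤ Σ_i P[A_i] ≤ 24·p = 24·(11/240) = 11/10.
Numerically: 11/10 ≈ 1.100000.
Is 11/10 < 1? NO.
Since the bound 11/10 is ≥ 1, the union bound is uninformative here; it does NOT by itself certify existence.

24·p = 11/10 ≈ 1.100000; existence NOT certified by the union bound.


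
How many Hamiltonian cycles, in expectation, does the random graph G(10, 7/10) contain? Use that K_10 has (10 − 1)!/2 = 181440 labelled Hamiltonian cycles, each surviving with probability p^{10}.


K_10 has (10 − 1)!/2 = 181440 labelled Hamiltonian cycles.
For each such Hamiltonian cycle H, let X_H = 1 if all 10 edges of H are present in G. Then P[X_H = 1] = p^{10} = (7/10)^{10} = 282475249/10000000000.
By linearity: E[X] = Σ_H E[X_H] = 181440 · p^{10} = 181440 · 282475249/10000000000 = 160163466183/31250000.
Numerically: E[X] ≈ 5125.

E[X] = 181440 · (7/10)^{10} = 160163466183/31250000 ≈ 5125.


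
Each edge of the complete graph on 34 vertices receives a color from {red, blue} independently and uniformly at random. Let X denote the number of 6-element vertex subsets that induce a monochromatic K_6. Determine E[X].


Let X = Σ_S X_S over the C(34, 6) = 1344904 subsets S of size 6, where X_S = 1 if the K_6 on S is monochromatic.
For a fixed S, the K_6 on S has C(6, 2) = 15 edges. P[all 15 edges red] = (1/2)^15, and likewise for blue, so P[monochromatic] = 2·(1/2)^15 = 2^{1 − 15} = 1/16384.
By linearity: E[X] = C(34, 6) · 2^{1 − 15} = 1344904 · 1/16384 = 168113/2048.
Numerically: E[X] ≈ 82.086.

E[X] = C(34,6)·2^(1−C(6,2)) = 168113/2048 ≈ 82.086.


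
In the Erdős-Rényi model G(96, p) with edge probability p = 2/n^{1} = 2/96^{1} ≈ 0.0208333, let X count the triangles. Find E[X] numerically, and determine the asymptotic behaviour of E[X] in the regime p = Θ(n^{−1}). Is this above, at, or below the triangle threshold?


Number of potential triangles: C(96, 3) = 142880.
Each occurs with probability p³ ≈ (0.0208333)³ ≈ 9.04224537e-06.
By linearity: E[X] = C(96, 3)·p³ ≈ 142880 · 9.04224537e-06 ≈ 1.291956.
Here α = 1, so p = 2/n is exactly at the triangle threshold p ~ 1/n. Asymptotically E[X] → c³/6 = 2³/6 = 4/3 ≈ 1.333333, a bounded constant. In this regime the triangle count is asymptotically Poisson(c³/6).

E[X] ≈ 1.291956; in regime p = Θ(1/n^{1}) E[X] stays bounded (at the triangle threshold p ~ 1/n).


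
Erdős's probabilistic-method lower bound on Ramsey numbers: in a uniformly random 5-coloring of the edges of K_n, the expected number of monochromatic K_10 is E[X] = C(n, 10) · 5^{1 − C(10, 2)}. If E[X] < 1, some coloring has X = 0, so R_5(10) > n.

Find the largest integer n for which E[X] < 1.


We need C(n, 10) · 5^{1 − 45} < 1, i.e. C(n, 10) < 5^{45 − 1} = 5684341886080801486968994140625.
Check values of n near the boundary:
  n = 5388: C(5388, 10) = 5634865093375880654852250419586; 5634865093375880654852250419586 < 5684341886080801486968994140625? YES
  n = 5389: C(5389, 10) = 5645340767466558997768874792926; 5645340767466558997768874792926 < 5684341886080801486968994140625? YES
  n = 5390: C(5390, 10) = 5655833965919099070255434039753; 5655833965919099070255434039753 < 5684341886080801486968994140625? YES
  n = 5391: C(5391, 10) = 5666344714787188828795213697883; 5666344714787188828795213697883 < 5684341886080801486968994140625? YES
  n = 5392: C(5392, 10) = 5676873040158402483252283957448; 5676873040158402483252283957448 < 5684341886080801486968994140625? YES
  n = 5393: C(5393, 10) = 5687418968154238267170642278008; 5687418968154238267170642278008 < 5684341886080801486968994140625? NO
The largest n with C(n, 10) < 5684341886080801486968994140625 is n = 5392 (where E[X] = 5676873040158402483252283957448/5684341886080801486968994140625 ≈ 0.99869). Hence R_5(10) > 5392, i.e. R_5(10) ≥ 5393.

Largest n = 5392; hence R_5(10) > 5392.


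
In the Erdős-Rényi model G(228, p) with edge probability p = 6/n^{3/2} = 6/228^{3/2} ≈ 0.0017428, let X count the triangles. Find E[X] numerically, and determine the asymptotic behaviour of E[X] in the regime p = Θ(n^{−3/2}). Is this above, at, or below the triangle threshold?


Number of potential triangles: C(228, 3) = 1949476.
Each occurs with probability p³ ≈ (0.0017428)³ ≈ 5.2935490e-09.
By linearity: E[X] = C(228, 3)·p³ ≈ 1949476 · 5.2935490e-09 ≈ 0.01032.
Since α = 3/2 > 1, p = c/n^{3/2} = o(1/n) is below the triangle threshold p ~ 1/n. Asymptotically E[X] ~ (c³/6)·n^{3(1−α)} = (6³/6)·n^{-1.5} → 0, so by Markov's inequality G has no triangles w.h.p.

E[X] ≈ 0.01032; in regime p = Θ(1/n^{3/2}) E[X] tends to 0 (below the triangle threshold p ~ 1/n).


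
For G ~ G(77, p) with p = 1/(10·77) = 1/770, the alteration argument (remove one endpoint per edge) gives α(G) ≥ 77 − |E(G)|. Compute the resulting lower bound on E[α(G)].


E[|E(G)|] = C(77, 2)·p = 2926 · (1/770) = 19/5.
E[α(G)] ≥ n − E[|E(G)|] = 77 − 19/5 = 366/5.
Numerically: ≈ 73.2000.
(This is only a lower bound; the true E[α(G)] may be larger.)

E[α(G)] ≥ 366/5 ≈ 73.2000.


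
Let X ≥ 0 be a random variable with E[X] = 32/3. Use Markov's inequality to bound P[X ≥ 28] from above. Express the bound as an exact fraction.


μ = E[X] = 32/3, a = 28.
Markov: P[X ≥ 28] ≤ μ/a = (32/3)/28 = 8/21.
Numerically: ≈ 0.380952.
(Since a = 28 > μ = 10.666667, the bound 8/21 is < 1 and informative.)

P[X ≥ 28] ≤ 8/21 ≈ 0.380952.


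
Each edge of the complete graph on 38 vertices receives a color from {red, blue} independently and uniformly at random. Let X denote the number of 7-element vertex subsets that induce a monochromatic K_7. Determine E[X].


Let X = Σ_S X_S over the C(38, 7) = 12620256 subsets S of size 7, where X_S = 1 if the K_7 on S is monochromatic.
For a fixed S, the K_7 on S has C(7, 2) = 21 edges. P[all 21 edges red] = (1/2)^21, and likewise for blue, so P[monochromatic] = 2·(1/2)^21 = 2^{1 − 21} = 1/1048576.
By linearity: E[X] = C(38, 7) · 2^{1 − 21} = 12620256 · 1/1048576 = 394383/32768.
Numerically: E[X] ≈ 12.036.

E[X] = C(38,7)·2^(1−C(7,2)) = 394383/32768 ≈ 12.036.


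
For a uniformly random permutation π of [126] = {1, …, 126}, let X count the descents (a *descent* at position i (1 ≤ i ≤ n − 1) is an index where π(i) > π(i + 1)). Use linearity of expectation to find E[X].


Write X = Σ X_I over i = 1, …, 125, with X_I the indicator of one descent.
There are 125 indicators.
For each fixed i, the pair (π(i), π(i+1)) is a uniformly random ordered pair of distinct values from {1, …, 126}; by symmetry P[π(i) > π(i+1)] = 1/2.
By linearity: E[X] = 125 · (1/2) = (126 − 1) · (1/2) = 125/2 ≈ 62.500000.

E[X] = 125/2 = 62.500000.


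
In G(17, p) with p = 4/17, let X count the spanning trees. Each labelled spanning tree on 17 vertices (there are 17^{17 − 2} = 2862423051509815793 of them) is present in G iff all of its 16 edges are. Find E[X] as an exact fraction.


K_17 has 17^{17 − 2} = 2862423051509815793 labelled spanning trees.
For each such spanning tree H, let X_H = 1 if all 16 edges of H are present in G. Then P[X_H = 1] = p^{16} = (4/17)^{16} = 4294967296/48661191875666868481.
Summing the indicators: E[X] = Σ_H E[X_H] = 2862423051509815793 · p^{16} = 2862423051509815793 · 4294967296/48661191875666868481 = 4294967296/17.
Numerically: E[X] ≈ 2.5265e+08.

E[X] = 2862423051509815793 · (4/17)^{16} = 4294967296/17 ≈ 2.5265e+08.


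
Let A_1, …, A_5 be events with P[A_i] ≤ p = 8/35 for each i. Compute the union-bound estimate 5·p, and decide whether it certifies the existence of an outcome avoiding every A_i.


Union bound: P[∪_{i=1}^{5} A_i] ≤ Σ_i P[A_i] ≤ 5·p = 5·(8/35) = 8/7.
Numerically: 8/7 ≈ 1.1428571.
Is 8/7 < 1? NO.
Since the bound 8/7 is ≥ 1, the union bound is uninformative here; it does NOT by itself certify existence.

5·p = 8/7 ≈ 1.1428571; existence NOT certified by the union bound.


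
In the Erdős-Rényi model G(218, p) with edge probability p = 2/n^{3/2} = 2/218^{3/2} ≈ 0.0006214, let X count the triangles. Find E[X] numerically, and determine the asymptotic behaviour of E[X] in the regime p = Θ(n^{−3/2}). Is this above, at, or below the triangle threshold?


Number of potential triangles: C(218, 3) = 1703016.
Each occurs with probability p³ ≈ (0.0006214)³ ≈ 2.399030e-10.
By linearity: E[X] = C(218, 3)·p³ ≈ 1703016 · 2.399030e-10 ≈ 0.0004.
Since α = 3/2 > 1, p = c/n^{3/2} = o(1/n) is below the triangle threshold p ~ 1/n. Asymptotically E[X] ~ (c³/6)·n^{3(1−α)} = (2³/6)·n^{-1.5} → 0, so by Markov's inequality G has no triangles w.h.p.

E[X] ≈ 0.0004; in regime p = Θ(1/n^{3/2}) E[X] tends to 0 (below the triangle threshold p ~ 1/n).


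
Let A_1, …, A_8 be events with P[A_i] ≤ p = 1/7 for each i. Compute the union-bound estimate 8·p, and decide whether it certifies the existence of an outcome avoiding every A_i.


Union bound: P[∪_{i=1}^{8} A_i] ≤ Σ_i P[A_i] ≤ 8·p = 8·(1/7) = 8/7.
Numerically: 8/7 ≈ 1.143.
Is 8/7 < 1? NO.
Since the bound 8/7 is ≥ 1, the union bound is uninformative here; it does NOT by itself certify existence.

8·p = 8/7 ≈ 1.143; existence NOT certified by the union bound.
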